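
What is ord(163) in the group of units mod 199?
198

199 is prime, so ord(163) divides φ(199) = 198.
Divisors of 198: 1, 2, 3, 6, 9, 11, 18, 22, 33, 66, 99, 198.
Repeated squaring: 163^1 ≡ 163, 163^2 ≡ 102, 163^4 ≡ 56, 163^8 ≡ 151, 163^16 ≡ 115, 163^32 ≡ 91, 163^64 ≡ 122, 163^128 ≡ 158 (mod 199).
Test 163^d mod 199 for each divisor d in increasing order:
163^1 ≡ 163
163^2 ≡ 102
163^3 = 163^2·163^1 ≡ 109
163^6 = 163^4·163^2 ≡ 140
163^9 = 163^8·163^1 ≡ 136
163^11 = 163^8·163^2·163^1 ≡ 141
163^18 = 163^16·163^2 ≡ 188
163^22 = 163^16·163^4·163^2 ≡ 180
163^33 = 163^32·163^1 ≡ 107
163^66 = 163^64·163^2 ≡ 106
163^99 = 163^64·163^32·163^2·163^1 ≡ 198
163^198 = 163^128·163^64·163^4·163^2 ≡ 1  ← first divisor giving 1
The order is 198.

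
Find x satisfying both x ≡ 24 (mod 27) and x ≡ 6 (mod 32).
294

Using Chinese Remainder Theorem:
M = 27 × 32 = 864
M1 = 32, M2 = 27
y1 = 32^(-1) mod 27 = 11
y2 = 27^(-1) mod 32 = 19
x = (24×32×11 + 6×27×19) mod 864 = 294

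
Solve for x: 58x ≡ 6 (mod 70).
x ≡ 17 (mod 35)

gcd(58, 70) = 2, which divides 6, so solutions exist.
Divide through by 2: 29x ≡ 3 (mod 35).
Find 29^(-1) mod 35 by the extended Euclidean algorithm:
35 = 1 × 29 + 6  ⟹  6 = (1)·35 + (-1)·29
29 = 4 × 6 + 5  ⟹  5 = (-4)·35 + (5)·29
6 = 1 × 5 + 1  ⟹  1 = (5)·35 + (-6)·29
So (-6)·29 ≡ 1 (mod 35), i.e. 29^(-1) ≡ -6 ≡ 29 (mod 35).
x ≡ 29 × 3 = 87 ≡ 17 (mod 35).
Check: 58 × 17 = 986 ≡ 6 (mod 70).
x ≡ 17 (mod 35), giving 2 solutions mod 70.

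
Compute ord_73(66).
24

73 is prime, so ord(66) divides φ(73) = 72.
Divisors of 72: 1, 2, 3, 4, 6, 8, 9, 12, 18, 24, 36, 72.
Repeated squaring: 66^1 ≡ 66, 66^2 ≡ 49, 66^4 ≡ 65, 66^8 ≡ 64, 66^16 ≡ 8, 66^32 ≡ 64, 66^64 ≡ 8 (mod 73).
Test 66^d mod 73 for each divisor d in increasing order:
66^1 ≡ 66
66^2 ≡ 49
66^3 = 66^2·66^1 ≡ 22
66^4 ≡ 65
66^6 = 66^4·66^2 ≡ 46
66^8 ≡ 64
66^9 = 66^8·66^1 ≡ 63
66^12 = 66^8·66^4 ≡ 72
66^18 = 66^16·66^2 ≡ 27
66^24 = 66^16·66^8 ≡ 1  ← first divisor giving 1
The order is 24.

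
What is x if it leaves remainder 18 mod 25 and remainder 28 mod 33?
193

Using Chinese Remainder Theorem:
M = 25 × 33 = 825
M1 = 33, M2 = 25
y1 = 33^(-1) mod 25 = 22
y2 = 25^(-1) mod 33 = 4
x = (18×33×22 + 28×25×4) mod 825 = 193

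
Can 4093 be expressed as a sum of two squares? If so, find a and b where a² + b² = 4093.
27² + 58² (a=27, b=58)

Factorization: 4093 = 4093
By Fermat: n is sum of two squares iff every prime p ≡ 3 (mod 4) appears to even power.
All primes ≡ 3 (mod 4) appear to even power.
Search a = 0, 1, 2, … for 4093 - a² a perfect square: first hit at a = 27: 4093 - 729 = 3364 = 58².
4093 = 27² + 58² = 729 + 3364 ✓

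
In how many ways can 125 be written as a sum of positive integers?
3163127352

p(n) counts ways to write n as a sum of positive integers (order ignored).
Euler's pentagonal recurrence: p(k) = p(k-1) + p(k-2) - p(k-5) - p(k-7) + p(k-12) + p(k-15) - ... (offsets j(3j∓1)/2, signs ++--, p(0)=1, p(<0)=0).
DP table for k = 0..124: p(0)=1, p(1)=1, p(2)=2, p(3)=3, p(4)=5, p(5)=7, p(6)=11, p(7)=15, p(8)=22, p(9)=30, p(10)=42, p(11)=56, p(12)=77, p(13)=101, p(14)=135, p(15)=176, p(16)=231, p(17)=297, p(18)=385, p(19)=490, p(20)=627, p(21)=792, p(22)=1002, p(23)=1255, p(24)=1575, p(25)=1958, p(26)=2436, p(27)=3010, p(28)=3718, p(29)=4565, p(30)=5604, p(31)=6842, p(32)=8349, p(33)=10143, p(34)=12310, p(35)=14883, p(36)=17977, p(37)=21637, p(38)=26015, p(39)=31185, p(40)=37338, p(41)=44583, p(42)=53174, p(43)=63261, p(44)=75175, p(45)=89134, p(46)=105558, p(47)=124754, p(48)=147273, p(49)=173525, p(50)=204226, p(51)=239943, p(52)=281589, p(53)=329931, p(54)=386155, p(55)=451276, p(56)=526823, p(57)=614154, p(58)=715220, p(59)=831820, p(60)=966467, p(61)=1121505, p(62)=1300156, p(63)=1505499, p(64)=1741630, p(65)=2012558, p(66)=2323520, p(67)=2679689, p(68)=3087735, p(69)=3554345, p(70)=4087968, p(71)=4697205, p(72)=5392783, p(73)=6185689, p(74)=7089500, p(75)=8118264, p(76)=9289091, p(77)=10619863, p(78)=12132164, p(79)=13848650, p(80)=15796476, p(81)=18004327, p(82)=20506255, p(83)=23338469, p(84)=26543660, p(85)=30167357, p(86)=34262962, p(87)=38887673, p(88)=44108109, p(89)=49995925, p(90)=56634173, p(91)=64112359, p(92)=72533807, p(93)=82010177, p(94)=92669720, p(95)=104651419, p(96)=118114304, p(97)=133230930, p(98)=150198136, p(99)=169229875, p(100)=190569292, p(101)=214481126, p(102)=241265379, p(103)=271248950, p(104)=304801365, p(105)=342325709, p(106)=384276336, p(107)=431149389, p(108)=483502844, p(109)=541946240, p(110)=607163746, p(111)=679903203, p(112)=761002156, p(113)=851376628, p(114)=952050665, p(115)=1064144451, p(116)=1188908248, p(117)=1327710076, p(118)=1482074143, p(119)=1653668665, p(120)=1844349560, p(121)=2056148051, p(122)=2291320912, p(123)=2552338241, p(124)=2841940500.
Final step: p(125) = p(124) + p(123) - p(120) - p(118) + p(113) + p(110) - p(103) - p(99) + p(90) + p(85) - p(74) - p(68) + p(55) + p(48) - p(33) - p(25) + p(8)
= 2841940500 + 2552338241 - 1844349560 - 1482074143 + 851376628 + 607163746 - 271248950 - 169229875 + 56634173 + 30167357 - 7089500 - 3087735 + 451276 + 147273 - 10143 - 1958 + 22
= 3163127352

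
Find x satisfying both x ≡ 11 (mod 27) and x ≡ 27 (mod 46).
119

Using Chinese Remainder Theorem:
M = 27 × 46 = 1242
M1 = 46, M2 = 27
y1 = 46^(-1) mod 27 = 10
y2 = 27^(-1) mod 46 = 29
x = (11×46×10 + 27×27×29) mod 1242 = 119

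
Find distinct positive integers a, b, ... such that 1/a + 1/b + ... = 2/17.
1/9 + 1/153

Greedy algorithm:
2/17: ceiling(17/2) = 9, use 1/9
1/153: ceiling(153/1) = 153, use 1/153
Result: 2/17 = 1/9 + 1/153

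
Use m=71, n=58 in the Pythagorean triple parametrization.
(1677, 8236, 8405)

Euclid's formula: a = m² - n², b = 2mn, c = m² + n²
m = 71, n = 58
a = 71² - 58² = 5041 - 3364 = 1677
b = 2 × 71 × 58 = 8236
c = 71² + 58² = 5041 + 3364 = 8405
Verification: 1677² + 8236² = 2812329 + 67831696 = 70644025 = 8405² ✓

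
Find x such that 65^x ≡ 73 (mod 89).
4

Baby-step giant-step with step n = ⌈√89⌉ = 10.
Baby steps 65^j mod 89 (j:value) for j=0..9: 0:1, 1:65, 2:42, 3:60, 4:73, 5:28, 6:40, 7:19, 8:78, 9:86.
h = 73 is already in the table at j=4, so x = 4.
Check: 65^4 ≡ 73 (mod 89).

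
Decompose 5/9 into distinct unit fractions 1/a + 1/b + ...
1/2 + 1/18

Greedy algorithm:
5/9: ceiling(9/5) = 2, use 1/2
1/18: ceiling(18/1) = 18, use 1/18
Result: 5/9 = 1/2 + 1/18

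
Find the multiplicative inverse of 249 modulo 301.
191

gcd(249, 301) = 1, so the inverse exists.
Extended Euclidean algorithm on (301, 249):
301 = 1 × 249 + 52  ⟹  52 = (1)·301 + (-1)·249
249 = 4 × 52 + 41  ⟹  41 = (-4)·301 + (5)·249
52 = 1 × 41 + 11  ⟹  11 = (5)·301 + (-6)·249
41 = 3 × 11 + 8  ⟹  8 = (-19)·301 + (23)·249
11 = 1 × 8 + 3  ⟹  3 = (24)·301 + (-29)·249
8 = 2 × 3 + 2  ⟹  2 = (-67)·301 + (81)·249
3 = 1 × 2 + 1  ⟹  1 = (91)·301 + (-110)·249
So (-110)·249 ≡ 1 (mod 301), i.e. 249^(-1) ≡ -110 ≡ 191 (mod 301).
Check: 249 × 191 = 47559 ≡ 1 (mod 301)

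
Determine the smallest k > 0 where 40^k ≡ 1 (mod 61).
12

61 is prime, so ord(40) divides φ(61) = 60.
Divisors of 60: 1, 2, 3, 4, 5, 6, 10, 12, 15, 20, 30, 60.
Repeated squaring: 40^1 ≡ 40, 40^2 ≡ 14, 40^4 ≡ 13, 40^8 ≡ 47, 40^16 ≡ 13, 40^32 ≡ 47 (mod 61).
Test 40^d mod 61 for each divisor d in increasing order:
40^1 ≡ 40
40^2 ≡ 14
40^3 = 40^2·40^1 ≡ 11
40^4 ≡ 13
40^5 = 40^4·40^1 ≡ 32
40^6 = 40^4·40^2 ≡ 60
40^10 = 40^8·40^2 ≡ 48
40^12 = 40^8·40^4 ≡ 1  ← first divisor giving 1
The order is 12.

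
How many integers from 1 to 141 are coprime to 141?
92

141 = 3 × 47
φ(n) = n × ∏(1 - 1/p) for each prime p dividing n
φ(141) = 141 × (1 - 1/3) × (1 - 1/47) = 92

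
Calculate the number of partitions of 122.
2291320912

p(n) counts ways to write n as a sum of positive integers (order ignored).
Euler's pentagonal recurrence: p(k) = p(k-1) + p(k-2) - p(k-5) - p(k-7) + p(k-12) + p(k-15) - ... (offsets j(3j∓1)/2, signs ++--, p(0)=1, p(<0)=0).
DP table for k = 0..121: p(0)=1, p(1)=1, p(2)=2, p(3)=3, p(4)=5, p(5)=7, p(6)=11, p(7)=15, p(8)=22, p(9)=30, p(10)=42, p(11)=56, p(12)=77, p(13)=101, p(14)=135, p(15)=176, p(16)=231, p(17)=297, p(18)=385, p(19)=490, p(20)=627, p(21)=792, p(22)=1002, p(23)=1255, p(24)=1575, p(25)=1958, p(26)=2436, p(27)=3010, p(28)=3718, p(29)=4565, p(30)=5604, p(31)=6842, p(32)=8349, p(33)=10143, p(34)=12310, p(35)=14883, p(36)=17977, p(37)=21637, p(38)=26015, p(39)=31185, p(40)=37338, p(41)=44583, p(42)=53174, p(43)=63261, p(44)=75175, p(45)=89134, p(46)=105558, p(47)=124754, p(48)=147273, p(49)=173525, p(50)=204226, p(51)=239943, p(52)=281589, p(53)=329931, p(54)=386155, p(55)=451276, p(56)=526823, p(57)=614154, p(58)=715220, p(59)=831820, p(60)=966467, p(61)=1121505, p(62)=1300156, p(63)=1505499, p(64)=1741630, p(65)=2012558, p(66)=2323520, p(67)=2679689, p(68)=3087735, p(69)=3554345, p(70)=4087968, p(71)=4697205, p(72)=5392783, p(73)=6185689, p(74)=7089500, p(75)=8118264, p(76)=9289091, p(77)=10619863, p(78)=12132164, p(79)=13848650, p(80)=15796476, p(81)=18004327, p(82)=20506255, p(83)=23338469, p(84)=26543660, p(85)=30167357, p(86)=34262962, p(87)=38887673, p(88)=44108109, p(89)=49995925, p(90)=56634173, p(91)=64112359, p(92)=72533807, p(93)=82010177, p(94)=92669720, p(95)=104651419, p(96)=118114304, p(97)=133230930, p(98)=150198136, p(99)=169229875, p(100)=190569292, p(101)=214481126, p(102)=241265379, p(103)=271248950, p(104)=304801365, p(105)=342325709, p(106)=384276336, p(107)=431149389, p(108)=483502844, p(109)=541946240, p(110)=607163746, p(111)=679903203, p(112)=761002156, p(113)=851376628, p(114)=952050665, p(115)=1064144451, p(116)=1188908248, p(117)=1327710076, p(118)=1482074143, p(119)=1653668665, p(120)=1844349560, p(121)=2056148051.
Final step: p(122) = p(121) + p(120) - p(117) - p(115) + p(110) + p(107) - p(100) - p(96) + p(87) + p(82) - p(71) - p(65) + p(52) + p(45) - p(30) - p(22) + p(5)
= 2056148051 + 1844349560 - 1327710076 - 1064144451 + 607163746 + 431149389 - 190569292 - 118114304 + 38887673 + 20506255 - 4697205 - 2012558 + 281589 + 89134 - 5604 - 1002 + 7
= 2291320912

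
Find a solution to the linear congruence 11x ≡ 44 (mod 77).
x ≡ 4 (mod 7)

gcd(11, 77) = 11, which divides 44, so solutions exist.
Divide through by 11: x ≡ 4 (mod 7).
The coefficient of x is now 1, so x ≡ 4 (mod 7).
Check: 11 × 4 = 44 ≡ 44 (mod 77).
x ≡ 4 (mod 7), giving 11 solutions mod 77.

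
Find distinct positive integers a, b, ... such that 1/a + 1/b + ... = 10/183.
1/19 + 1/497 + 1/864035 + 1/1493112098415

Greedy algorithm:
10/183: ceiling(183/10) = 19, use 1/19
7/3477: ceiling(3477/7) = 497, use 1/497
2/1728069: ceiling(1728069/2) = 864035, use 1/864035
1/1493112098415: ceiling(1493112098415/1) = 1493112098415, use 1/1493112098415
Result: 10/183 = 1/19 + 1/497 + 1/864035 + 1/1493112098415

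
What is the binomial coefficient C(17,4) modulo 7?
0

Using Lucas' theorem:
Write n=17 and k=4 in base 7:
n in base 7: [2, 3]
k in base 7: [0, 4]
C(17,4) mod 7 = ∏ C(n_i, k_i) mod 7
Digit binomials (mod 7): C(2,0) = 1; C(3,4) = 0 (k_i > n_i)
Product: 1 × 0 = 0 ≡ 0 (mod 7)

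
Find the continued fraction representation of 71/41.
[1; 1, 2, 1, 2, 1, 2]

Euclidean algorithm steps:
71 = 1 × 41 + 30
41 = 1 × 30 + 11
30 = 2 × 11 + 8
11 = 1 × 8 + 3
8 = 2 × 3 + 2
3 = 1 × 2 + 1
2 = 2 × 1 + 0
Continued fraction: [1; 1, 2, 1, 2, 1, 2]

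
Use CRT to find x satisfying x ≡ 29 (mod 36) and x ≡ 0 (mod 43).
1505

Using Chinese Remainder Theorem:
M = 36 × 43 = 1548
M1 = 43, M2 = 36
y1 = 43^(-1) mod 36 = 31
y2 = 36^(-1) mod 43 = 6
x = (29×43×31 + 0×36×6) mod 1548 = 1505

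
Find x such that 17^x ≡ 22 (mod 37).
25

Baby-step giant-step with step n = ⌈√37⌉ = 7.
Baby steps 17^j mod 37 (j:value) for j=0..6: 0:1, 1:17, 2:30, 3:29, 4:12, 5:19, 6:27.
Giant-step multiplier: 17^(-7) ≡ 17^(36-7) = 17^29 ≡ 5 (mod 37).
Giant steps γ_i = 22·5^i mod 37: γ_0=22, γ_1=36, γ_2=32, γ_3=12 (in table at j=4).
x = i·n + j = 3·7 + 4 = 25.
Check: 17^25 ≡ 22 (mod 37).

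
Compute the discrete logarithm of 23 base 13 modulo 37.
21

Baby-step giant-step with step n = ⌈√37⌉ = 7.
Baby steps 13^j mod 37 (j:value) for j=0..6: 0:1, 1:13, 2:21, 3:14, 4:34, 5:35, 6:11.
Giant-step multiplier: 13^(-7) ≡ 13^(36-7) = 13^29 ≡ 22 (mod 37).
Giant steps γ_i = 23·22^i mod 37: γ_0=23, γ_1=25, γ_2=32, γ_3=1 (in table at j=0).
x = i·n + j = 3·7 + 0 = 21.
Check: 13^21 ≡ 23 (mod 37).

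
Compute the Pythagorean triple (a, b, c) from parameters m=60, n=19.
(3239, 2280, 3961)

Euclid's formula: a = m² - n², b = 2mn, c = m² + n²
m = 60, n = 19
a = 60² - 19² = 3600 - 361 = 3239
b = 2 × 60 × 19 = 2280
c = 60² + 19² = 3600 + 361 = 3961
Verification: 3239² + 2280² = 10491121 + 5198400 = 15689521 = 3961² ✓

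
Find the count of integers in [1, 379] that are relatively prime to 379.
378

379 = 379
φ(n) = n × ∏(1 - 1/p) for each prime p dividing n
φ(379) = 379 × (1 - 1/379) = 378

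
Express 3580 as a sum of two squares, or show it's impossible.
Not possible

Factorization: 3580 = 2^2 × 5 × 179
By Fermat: n is sum of two squares iff every prime p ≡ 3 (mod 4) appears to even power.
Prime(s) ≡ 3 (mod 4) with odd exponent: [(179, 1)]
Therefore 3580 cannot be expressed as a² + b².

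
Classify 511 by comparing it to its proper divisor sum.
deficient

Proper divisors of 511: sum = 1 + 7 + 73 = 81
Since 81 < 511, 511 is deficient.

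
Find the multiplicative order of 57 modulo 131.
130

131 is prime, so ord(57) divides φ(131) = 130.
Divisors of 130: 1, 2, 5, 10, 13, 26, 65, 130.
Repeated squaring: 57^1 ≡ 57, 57^2 ≡ 105, 57^4 ≡ 21, 57^8 ≡ 48, 57^16 ≡ 77, 57^32 ≡ 34, 57^64 ≡ 108, 57^128 ≡ 5 (mod 131).
Test 57^d mod 131 for each divisor d in increasing order:
57^1 ≡ 57
57^2 ≡ 105
57^5 = 57^4·57^1 ≡ 18
57^10 = 57^8·57^2 ≡ 62
57^13 = 57^8·57^4·57^1 ≡ 78
57^26 = 57^16·57^8·57^2 ≡ 58
57^65 = 57^64·57^1 ≡ 130
57^130 = 57^128·57^2 ≡ 1  ← first divisor giving 1
The order is 130.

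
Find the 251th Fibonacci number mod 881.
648

Matrix identity: Q^n = [[F_(n+1), F_n], [F_n, F_(n-1)]] with Q = [[1,1],[1,0]].
n = 251 = 11111011₂. Square-and-multiply, entries mod 881:
Q^1 = [[1,1],[1,0]]
Q^3 = (Q^1)²·Q = [[3,2],[2,1]]
Q^7 = (Q^3)²·Q = [[21,13],[13,8]]
Q^15 = (Q^7)²·Q = [[106,610],[610,377]]
Q^31 = (Q^15)²·Q = [[477,101],[101,376]]
Q^62 = (Q^31)² = [[741,696],[696,45]]
Q^125 = (Q^62)²·Q = [[39,84],[84,836]]
Q^251 = (Q^125)²·Q = [[144,648],[648,377]]
F_251 mod 881 = Q^251[0][1] = 648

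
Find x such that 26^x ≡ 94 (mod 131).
74

Baby-step giant-step with step n = ⌈√131⌉ = 12.
Baby steps 26^j mod 131 (j:value) for j=0..11: 0:1, 1:26, 2:21, 3:22, 4:48, 5:69, 6:91, 7:8, 8:77, 9:37, 10:45, 11:122.
Giant-step multiplier: 26^(-12) ≡ 26^(130-12) = 26^118 ≡ 117 (mod 131).
Giant steps γ_i = 94·117^i mod 131: γ_0=94, γ_1=125, γ_2=84, γ_3=3, γ_4=89, γ_5=64, γ_6=21 (in table at j=2).
x = i·n + j = 6·12 + 2 = 74.
Check: 26^74 ≡ 94 (mod 131).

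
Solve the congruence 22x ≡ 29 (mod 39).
x ≡ 35 (mod 39)

gcd(22, 39) = 1, which divides 29, so solutions exist.
Find 22^(-1) mod 39 by the extended Euclidean algorithm:
39 = 1 × 22 + 17  ⟹  17 = (1)·39 + (-1)·22
22 = 1 × 17 + 5  ⟹  5 = (-1)·39 + (2)·22
17 = 3 × 5 + 2  ⟹  2 = (4)·39 + (-7)·22
5 = 2 × 2 + 1  ⟹  1 = (-9)·39 + (16)·22
So (16)·22 ≡ 1 (mod 39), i.e. 22^(-1) ≡ 16 (mod 39).
x ≡ 16 × 29 = 464 ≡ 35 (mod 39).
Check: 22 × 35 = 770 ≡ 29 (mod 39).
Unique solution: x ≡ 35 (mod 39)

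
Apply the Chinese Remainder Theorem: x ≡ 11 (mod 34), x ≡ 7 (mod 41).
827

Using Chinese Remainder Theorem:
M = 34 × 41 = 1394
M1 = 41, M2 = 34
y1 = 41^(-1) mod 34 = 5
y2 = 34^(-1) mod 41 = 35
x = (11×41×5 + 7×34×35) mod 1394 = 827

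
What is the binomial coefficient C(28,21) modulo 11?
0

Using Lucas' theorem:
Write n=28 and k=21 in base 11:
n in base 11: [2, 6]
k in base 11: [1, 10]
C(28,21) mod 11 = ∏ C(n_i, k_i) mod 11
Digit binomials (mod 11): C(2,1) = 2; C(6,10) = 0 (k_i > n_i)
Product: 2 × 0 = 0 ≡ 0 (mod 11)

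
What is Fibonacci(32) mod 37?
8

Matrix identity: Q^n = [[F_(n+1), F_n], [F_n, F_(n-1)]] with Q = [[1,1],[1,0]].
n = 32 = 100000₂. Square-and-multiply, entries mod 37:
Q^1 = [[1,1],[1,0]]
Q^2 = (Q^1)² = [[2,1],[1,1]]
Q^4 = (Q^2)² = [[5,3],[3,2]]
Q^8 = (Q^4)² = [[34,21],[21,13]]
Q^16 = (Q^8)² = [[6,25],[25,18]]
Q^32 = (Q^16)² = [[32,8],[8,24]]
F_32 mod 37 = Q^32[0][1] = 8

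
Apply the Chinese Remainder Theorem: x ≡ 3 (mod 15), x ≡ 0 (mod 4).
48

Using Chinese Remainder Theorem:
M = 15 × 4 = 60
M1 = 4, M2 = 15
y1 = 4^(-1) mod 15 = 4
y2 = 15^(-1) mod 4 = 3
x = (3×4×4 + 0×15×3) mod 60 = 48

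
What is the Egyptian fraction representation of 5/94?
1/19 + 1/1786

Greedy algorithm:
5/94: ceiling(94/5) = 19, use 1/19
1/1786: ceiling(1786/1) = 1786, use 1/1786
Result: 5/94 = 1/19 + 1/1786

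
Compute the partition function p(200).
3972999029388

p(n) counts ways to write n as a sum of positive integers (order ignored).
Euler's pentagonal recurrence: p(k) = p(k-1) + p(k-2) - p(k-5) - p(k-7) + p(k-12) + p(k-15) - ... (offsets j(3j∓1)/2, signs ++--, p(0)=1, p(<0)=0).
DP table for k = 0..199: p(0)=1, p(1)=1, p(2)=2, p(3)=3, p(4)=5, p(5)=7, p(6)=11, p(7)=15, p(8)=22, p(9)=30, p(10)=42, p(11)=56, p(12)=77, p(13)=101, p(14)=135, p(15)=176, p(16)=231, p(17)=297, p(18)=385, p(19)=490, p(20)=627, p(21)=792, p(22)=1002, p(23)=1255, p(24)=1575, p(25)=1958, p(26)=2436, p(27)=3010, p(28)=3718, p(29)=4565, p(30)=5604, p(31)=6842, p(32)=8349, p(33)=10143, p(34)=12310, p(35)=14883, p(36)=17977, p(37)=21637, p(38)=26015, p(39)=31185, p(40)=37338, p(41)=44583, p(42)=53174, p(43)=63261, p(44)=75175, p(45)=89134, p(46)=105558, p(47)=124754, p(48)=147273, p(49)=173525, p(50)=204226, p(51)=239943, p(52)=281589, p(53)=329931, p(54)=386155, p(55)=451276, p(56)=526823, p(57)=614154, p(58)=715220, p(59)=831820, p(60)=966467, p(61)=1121505, p(62)=1300156, p(63)=1505499, p(64)=1741630, p(65)=2012558, p(66)=2323520, p(67)=2679689, p(68)=3087735, p(69)=3554345, p(70)=4087968, p(71)=4697205, p(72)=5392783, p(73)=6185689, p(74)=7089500, p(75)=8118264, p(76)=9289091, p(77)=10619863, p(78)=12132164, p(79)=13848650, p(80)=15796476, p(81)=18004327, p(82)=20506255, p(83)=23338469, p(84)=26543660, p(85)=30167357, p(86)=34262962, p(87)=38887673, p(88)=44108109, p(89)=49995925, p(90)=56634173, p(91)=64112359, p(92)=72533807, p(93)=82010177, p(94)=92669720, p(95)=104651419, p(96)=118114304, p(97)=133230930, p(98)=150198136, p(99)=169229875, p(100)=190569292, p(101)=214481126, p(102)=241265379, p(103)=271248950, p(104)=304801365, p(105)=342325709, p(106)=384276336, p(107)=431149389, p(108)=483502844, p(109)=541946240, p(110)=607163746, p(111)=679903203, p(112)=761002156, p(113)=851376628, p(114)=952050665, p(115)=1064144451, p(116)=1188908248, p(117)=1327710076, p(118)=1482074143, p(119)=1653668665, p(120)=1844349560, p(121)=2056148051, p(122)=2291320912, p(123)=2552338241, p(124)=2841940500, p(125)=3163127352, p(126)=3519222692, p(127)=3913864295, p(128)=4351078600, p(129)=4835271870, p(130)=5371315400, p(131)=5964539504, p(132)=6620830889, p(133)=7346629512, p(134)=8149040695, p(135)=9035836076, p(136)=10015581680, p(137)=11097645016, p(138)=12292341831, p(139)=13610949895, p(140)=15065878135, p(141)=16670689208, p(142)=18440293320, p(143)=20390982757, p(144)=22540654445, p(145)=24908858009, p(146)=27517052599, p(147)=30388671978, p(148)=33549419497, p(149)=37027355200, p(150)=40853235313, p(151)=45060624582, p(152)=49686288421, p(153)=54770336324, p(154)=60356673280, p(155)=66493182097, p(156)=73232243759, p(157)=80630964769, p(158)=88751778802, p(159)=97662728555, p(160)=107438159466, p(161)=118159068427, p(162)=129913904637, p(163)=142798995930, p(164)=156919475295, p(165)=172389800255, p(166)=189334822579, p(167)=207890420102, p(168)=228204732751, p(169)=250438925115, p(170)=274768617130, p(171)=301384802048, p(172)=330495499613, p(173)=362326859895, p(174)=397125074750, p(175)=435157697830, p(176)=476715857290, p(177)=522115831195, p(178)=571701605655, p(179)=625846753120, p(180)=684957390936, p(181)=749474411781, p(182)=819876908323, p(183)=896684817527, p(184)=980462880430, p(185)=1071823774337, p(186)=1171432692373, p(187)=1280011042268, p(188)=1398341745571, p(189)=1527273599625, p(190)=1667727404093, p(191)=1820701100652, p(192)=1987276856363, p(193)=2168627105469, p(194)=2366022741845, p(195)=2580840212973, p(196)=2814570987591, p(197)=3068829878530, p(198)=3345365983698, p(199)=3646072432125.
Final step: p(200) = p(199) + p(198) - p(195) - p(193) + p(188) + p(185) - p(178) - p(174) + p(165) + p(160) - p(149) - p(143) + p(130) + p(123) - p(108) - p(100) + p(83) + p(74) - p(55) - p(45) + p(24) + p(13)
= 3646072432125 + 3345365983698 - 2580840212973 - 2168627105469 + 1398341745571 + 1071823774337 - 571701605655 - 397125074750 + 172389800255 + 107438159466 - 37027355200 - 20390982757 + 5371315400 + 2552338241 - 483502844 - 190569292 + 23338469 + 7089500 - 451276 - 89134 + 1575 + 101
= 3972999029388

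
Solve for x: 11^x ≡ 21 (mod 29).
13

Baby-step giant-step with step n = ⌈√29⌉ = 6.
Baby steps 11^j mod 29 (j:value) for j=0..5: 0:1, 1:11, 2:5, 3:26, 4:25, 5:14.
Giant-step multiplier: 11^(-6) ≡ 11^(28-6) = 11^22 ≡ 13 (mod 29).
Giant steps γ_i = 21·13^i mod 29: γ_0=21, γ_1=12, γ_2=11 (in table at j=1).
x = i·n + j = 2·6 + 1 = 13.
Check: 11^13 ≡ 21 (mod 29).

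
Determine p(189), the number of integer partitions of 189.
1527273599625

p(n) counts ways to write n as a sum of positive integers (order ignored).
Euler's pentagonal recurrence: p(k) = p(k-1) + p(k-2) - p(k-5) - p(k-7) + p(k-12) + p(k-15) - ... (offsets j(3j∓1)/2, signs ++--, p(0)=1, p(<0)=0).
DP table for k = 0..188: p(0)=1, p(1)=1, p(2)=2, p(3)=3, p(4)=5, p(5)=7, p(6)=11, p(7)=15, p(8)=22, p(9)=30, p(10)=42, p(11)=56, p(12)=77, p(13)=101, p(14)=135, p(15)=176, p(16)=231, p(17)=297, p(18)=385, p(19)=490, p(20)=627, p(21)=792, p(22)=1002, p(23)=1255, p(24)=1575, p(25)=1958, p(26)=2436, p(27)=3010, p(28)=3718, p(29)=4565, p(30)=5604, p(31)=6842, p(32)=8349, p(33)=10143, p(34)=12310, p(35)=14883, p(36)=17977, p(37)=21637, p(38)=26015, p(39)=31185, p(40)=37338, p(41)=44583, p(42)=53174, p(43)=63261, p(44)=75175, p(45)=89134, p(46)=105558, p(47)=124754, p(48)=147273, p(49)=173525, p(50)=204226, p(51)=239943, p(52)=281589, p(53)=329931, p(54)=386155, p(55)=451276, p(56)=526823, p(57)=614154, p(58)=715220, p(59)=831820, p(60)=966467, p(61)=1121505, p(62)=1300156, p(63)=1505499, p(64)=1741630, p(65)=2012558, p(66)=2323520, p(67)=2679689, p(68)=3087735, p(69)=3554345, p(70)=4087968, p(71)=4697205, p(72)=5392783, p(73)=6185689, p(74)=7089500, p(75)=8118264, p(76)=9289091, p(77)=10619863, p(78)=12132164, p(79)=13848650, p(80)=15796476, p(81)=18004327, p(82)=20506255, p(83)=23338469, p(84)=26543660, p(85)=30167357, p(86)=34262962, p(87)=38887673, p(88)=44108109, p(89)=49995925, p(90)=56634173, p(91)=64112359, p(92)=72533807, p(93)=82010177, p(94)=92669720, p(95)=104651419, p(96)=118114304, p(97)=133230930, p(98)=150198136, p(99)=169229875, p(100)=190569292, p(101)=214481126, p(102)=241265379, p(103)=271248950, p(104)=304801365, p(105)=342325709, p(106)=384276336, p(107)=431149389, p(108)=483502844, p(109)=541946240, p(110)=607163746, p(111)=679903203, p(112)=761002156, p(113)=851376628, p(114)=952050665, p(115)=1064144451, p(116)=1188908248, p(117)=1327710076, p(118)=1482074143, p(119)=1653668665, p(120)=1844349560, p(121)=2056148051, p(122)=2291320912, p(123)=2552338241, p(124)=2841940500, p(125)=3163127352, p(126)=3519222692, p(127)=3913864295, p(128)=4351078600, p(129)=4835271870, p(130)=5371315400, p(131)=5964539504, p(132)=6620830889, p(133)=7346629512, p(134)=8149040695, p(135)=9035836076, p(136)=10015581680, p(137)=11097645016, p(138)=12292341831, p(139)=13610949895, p(140)=15065878135, p(141)=16670689208, p(142)=18440293320, p(143)=20390982757, p(144)=22540654445, p(145)=24908858009, p(146)=27517052599, p(147)=30388671978, p(148)=33549419497, p(149)=37027355200, p(150)=40853235313, p(151)=45060624582, p(152)=49686288421, p(153)=54770336324, p(154)=60356673280, p(155)=66493182097, p(156)=73232243759, p(157)=80630964769, p(158)=88751778802, p(159)=97662728555, p(160)=107438159466, p(161)=118159068427, p(162)=129913904637, p(163)=142798995930, p(164)=156919475295, p(165)=172389800255, p(166)=189334822579, p(167)=207890420102, p(168)=228204732751, p(169)=250438925115, p(170)=274768617130, p(171)=301384802048, p(172)=330495499613, p(173)=362326859895, p(174)=397125074750, p(175)=435157697830, p(176)=476715857290, p(177)=522115831195, p(178)=571701605655, p(179)=625846753120, p(180)=684957390936, p(181)=749474411781, p(182)=819876908323, p(183)=896684817527, p(184)=980462880430, p(185)=1071823774337, p(186)=1171432692373, p(187)=1280011042268, p(188)=1398341745571.
Final step: p(189) = p(188) + p(187) - p(184) - p(182) + p(177) + p(174) - p(167) - p(163) + p(154) + p(149) - p(138) - p(132) + p(119) + p(112) - p(97) - p(89) + p(72) + p(63) - p(44) - p(34) + p(13) + p(2)
= 1398341745571 + 1280011042268 - 980462880430 - 819876908323 + 522115831195 + 397125074750 - 207890420102 - 142798995930 + 60356673280 + 37027355200 - 12292341831 - 6620830889 + 1653668665 + 761002156 - 133230930 - 49995925 + 5392783 + 1505499 - 75175 - 12310 + 101 + 2
= 1527273599625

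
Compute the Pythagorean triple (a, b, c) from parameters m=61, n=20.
(3321, 2440, 4121)

Euclid's formula: a = m² - n², b = 2mn, c = m² + n²
m = 61, n = 20
a = 61² - 20² = 3721 - 400 = 3321
b = 2 × 61 × 20 = 2440
c = 61² + 20² = 3721 + 400 = 4121
Verification: 3321² + 2440² = 11029041 + 5953600 = 16982641 = 4121² ✓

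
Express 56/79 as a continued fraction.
[0; 1, 2, 2, 3, 3]

Euclidean algorithm steps:
56 = 0 × 79 + 56
79 = 1 × 56 + 23
56 = 2 × 23 + 10
23 = 2 × 10 + 3
10 = 3 × 3 + 1
3 = 3 × 1 + 0
Continued fraction: [0; 1, 2, 2, 3, 3]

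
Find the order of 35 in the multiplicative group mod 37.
36

37 is prime, so ord(35) divides φ(37) = 36.
Divisors of 36: 1, 2, 3, 4, 6, 9, 12, 18, 36.
Repeated squaring: 35^1 ≡ 35, 35^2 ≡ 4, 35^4 ≡ 16, 35^8 ≡ 34, 35^16 ≡ 9, 35^32 ≡ 7 (mod 37).
Test 35^d mod 37 for each divisor d in increasing order:
35^1 ≡ 35
35^2 ≡ 4
35^3 = 35^2·35^1 ≡ 29
35^4 ≡ 16
35^6 = 35^4·35^2 ≡ 27
35^9 = 35^8·35^1 ≡ 6
35^12 = 35^8·35^4 ≡ 26
35^18 = 35^16·35^2 ≡ 36
35^36 = 35^32·35^4 ≡ 1  ← first divisor giving 1
The order is 36.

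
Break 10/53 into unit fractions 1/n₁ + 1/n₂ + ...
1/6 + 1/46 + 1/3657

Greedy algorithm:
10/53: ceiling(53/10) = 6, use 1/6
7/318: ceiling(318/7) = 46, use 1/46
1/3657: ceiling(3657/1) = 3657, use 1/3657
Result: 10/53 = 1/6 + 1/46 + 1/3657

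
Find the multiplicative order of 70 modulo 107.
106

107 is prime, so ord(70) divides φ(107) = 106.
Divisors of 106: 1, 2, 53, 106.
Repeated squaring: 70^1 ≡ 70, 70^2 ≡ 85, 70^4 ≡ 56, 70^8 ≡ 33, 70^16 ≡ 19, 70^32 ≡ 40, 70^64 ≡ 102 (mod 107).
Test 70^d mod 107 for each divisor d in increasing order:
70^1 ≡ 70
70^2 ≡ 85
70^53 = 70^32·70^16·70^4·70^1 ≡ 106
70^106 = 70^64·70^32·70^8·70^2 ≡ 1  ← first divisor giving 1
The order is 106.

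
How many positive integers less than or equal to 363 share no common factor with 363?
220

363 = 3 × 11^2
φ(n) = n × ∏(1 - 1/p) for each prime p dividing n
φ(363) = 363 × (1 - 1/3) × (1 - 1/11) = 220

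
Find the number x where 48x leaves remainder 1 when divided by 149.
59

gcd(48, 149) = 1, so the inverse exists.
Extended Euclidean algorithm on (149, 48):
149 = 3 × 48 + 5  ⟹  5 = (1)·149 + (-3)·48
48 = 9 × 5 + 3  ⟹  3 = (-9)·149 + (28)·48
5 = 1 × 3 + 2  ⟹  2 = (10)·149 + (-31)·48
3 = 1 × 2 + 1  ⟹  1 = (-19)·149 + (59)·48
So (59)·48 ≡ 1 (mod 149), i.e. 48^(-1) ≡ 59 (mod 149).
Check: 48 × 59 = 2832 ≡ 1 (mod 149)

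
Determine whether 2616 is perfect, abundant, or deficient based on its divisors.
abundant

Proper divisors of 2616: sum = 1 + 2 + 3 + 4 + 6 + 8 + 12 + 24 + 109 + 218 + 327 + 436 + 654 + 872 + 1308 = 3984
Since 3984 > 2616, 2616 is abundant.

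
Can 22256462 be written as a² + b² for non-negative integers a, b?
Not possible

Factorization: 22256462 = 2 × 37 × 67^3
By Fermat: n is sum of two squares iff every prime p ≡ 3 (mod 4) appears to even power.
Prime(s) ≡ 3 (mod 4) with odd exponent: [(67, 3)]
Therefore 22256462 cannot be expressed as a² + b².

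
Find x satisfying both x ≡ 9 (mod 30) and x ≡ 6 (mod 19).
519

Using Chinese Remainder Theorem:
M = 30 × 19 = 570
M1 = 19, M2 = 30
y1 = 19^(-1) mod 30 = 19
y2 = 30^(-1) mod 19 = 7
x = (9×19×19 + 6×30×7) mod 570 = 519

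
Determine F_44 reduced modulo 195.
168

Matrix identity: Q^n = [[F_(n+1), F_n], [F_n, F_(n-1)]] with Q = [[1,1],[1,0]].
n = 44 = 101100₂. Square-and-multiply, entries mod 195:
Q^1 = [[1,1],[1,0]]
Q^2 = (Q^1)² = [[2,1],[1,1]]
Q^5 = (Q^2)²·Q = [[8,5],[5,3]]
Q^11 = (Q^5)²·Q = [[144,89],[89,55]]
Q^22 = (Q^11)² = [[187,161],[161,26]]
Q^44 = (Q^22)² = [[50,168],[168,77]]
F_44 mod 195 = Q^44[0][1] = 168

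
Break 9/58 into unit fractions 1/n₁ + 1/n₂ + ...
1/7 + 1/82 + 1/8323

Greedy algorithm:
9/58: ceiling(58/9) = 7, use 1/7
5/406: ceiling(406/5) = 82, use 1/82
1/8323: ceiling(8323/1) = 8323, use 1/8323
Result: 9/58 = 1/7 + 1/82 + 1/8323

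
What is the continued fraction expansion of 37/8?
[4; 1, 1, 1, 2]

Euclidean algorithm steps:
37 = 4 × 8 + 5
8 = 1 × 5 + 3
5 = 1 × 3 + 2
3 = 1 × 2 + 1
2 = 2 × 1 + 0
Continued fraction: [4; 1, 1, 1, 2]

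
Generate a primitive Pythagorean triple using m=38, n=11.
(1323, 836, 1565)

Euclid's formula: a = m² - n², b = 2mn, c = m² + n²
m = 38, n = 11
a = 38² - 11² = 1444 - 121 = 1323
b = 2 × 38 × 11 = 836
c = 38² + 11² = 1444 + 121 = 1565
Verification: 1323² + 836² = 1750329 + 698896 = 2449225 = 1565² ✓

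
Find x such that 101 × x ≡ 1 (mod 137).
19

gcd(101, 137) = 1, so the inverse exists.
Extended Euclidean algorithm on (137, 101):
137 = 1 × 101 + 36  ⟹  36 = (1)·137 + (-1)·101
101 = 2 × 36 + 29  ⟹  29 = (-2)·137 + (3)·101
36 = 1 × 29 + 7  ⟹  7 = (3)·137 + (-4)·101
29 = 4 × 7 + 1  ⟹  1 = (-14)·137 + (19)·101
So (19)·101 ≡ 1 (mod 137), i.e. 101^(-1) ≡ 19 (mod 137).
Check: 101 × 19 = 1919 ≡ 1 (mod 137)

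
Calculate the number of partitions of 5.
7

p(n) counts ways to write n as a sum of positive integers (order ignored).
Examples: 5; 4 + 1; 3 + 2; 3 + 1 + 1; 2 + 2 + 1; ... (7 total)
p(5) = 7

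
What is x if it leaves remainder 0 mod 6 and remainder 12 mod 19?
12

Using Chinese Remainder Theorem:
M = 6 × 19 = 114
M1 = 19, M2 = 6
y1 = 19^(-1) mod 6 = 1
y2 = 6^(-1) mod 19 = 16
x = (0×19×1 + 12×6×16) mod 114 = 12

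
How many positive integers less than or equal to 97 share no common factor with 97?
96

97 = 97
φ(n) = n × ∏(1 - 1/p) for each prime p dividing n
φ(97) = 97 × (1 - 1/97) = 96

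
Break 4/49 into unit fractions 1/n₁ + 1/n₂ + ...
1/13 + 1/213 + 1/67841 + 1/9204734721

Greedy algorithm:
4/49: ceiling(49/4) = 13, use 1/13
3/637: ceiling(637/3) = 213, use 1/213
2/135681: ceiling(135681/2) = 67841, use 1/67841
1/9204734721: ceiling(9204734721/1) = 9204734721, use 1/9204734721
Result: 4/49 = 1/13 + 1/213 + 1/67841 + 1/9204734721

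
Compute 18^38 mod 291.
144

Repeated squaring. Binary of 38 = 100110.
18^1 ≡ 18 (mod 291); 18^2 ≡ 33 (mod 291); 18^4 ≡ 216 (mod 291); 18^8 ≡ 96 (mod 291); 18^16 ≡ 195 (mod 291); 18^32 ≡ 195 (mod 291)
18^38 = 18^2 × 18^4 × 18^32 ≡ 144 (mod 291)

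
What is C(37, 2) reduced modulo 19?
1

Using Lucas' theorem:
Write n=37 and k=2 in base 19:
n in base 19: [1, 18]
k in base 19: [0, 2]
C(37,2) mod 19 = ∏ C(n_i, k_i) mod 19
Digit binomials (mod 19): C(1,0) = 1; C(18,2) = 153 ≡ 1
Product: 1 × 1 = 1 ≡ 1 (mod 19)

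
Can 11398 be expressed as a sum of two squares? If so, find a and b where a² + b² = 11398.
Not possible

Factorization: 11398 = 2 × 41 × 139
By Fermat: n is sum of two squares iff every prime p ≡ 3 (mod 4) appears to even power.
Prime(s) ≡ 3 (mod 4) with odd exponent: [(139, 1)]
Therefore 11398 cannot be expressed as a² + b².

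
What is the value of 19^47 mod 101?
56

Repeated squaring. Binary of 47 = 101111.
19^1 ≡ 19 (mod 101); 19^2 ≡ 58 (mod 101); 19^4 ≡ 31 (mod 101); 19^8 ≡ 52 (mod 101); 19^16 ≡ 78 (mod 101); 19^32 ≡ 24 (mod 101)
19^47 = 19^1 × 19^2 × 19^4 × 19^8 × 19^32 ≡ 56 (mod 101)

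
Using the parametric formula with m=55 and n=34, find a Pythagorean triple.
(1869, 3740, 4181)

Euclid's formula: a = m² - n², b = 2mn, c = m² + n²
m = 55, n = 34
a = 55² - 34² = 3025 - 1156 = 1869
b = 2 × 55 × 34 = 3740
c = 55² + 34² = 3025 + 1156 = 4181
Verification: 1869² + 3740² = 3493161 + 13987600 = 17480761 = 4181² ✓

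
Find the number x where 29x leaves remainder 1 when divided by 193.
20

gcd(29, 193) = 1, so the inverse exists.
Extended Euclidean algorithm on (193, 29):
193 = 6 × 29 + 19  ⟹  19 = (1)·193 + (-6)·29
29 = 1 × 19 + 10  ⟹  10 = (-1)·193 + (7)·29
19 = 1 × 10 + 9  ⟹  9 = (2)·193 + (-13)·29
10 = 1 × 9 + 1  ⟹  1 = (-3)·193 + (20)·29
So (20)·29 ≡ 1 (mod 193), i.e. 29^(-1) ≡ 20 (mod 193).
Check: 29 × 20 = 580 ≡ 1 (mod 193)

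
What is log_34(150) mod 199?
89

Baby-step giant-step with step n = ⌈√199⌉ = 15.
Baby steps 34^j mod 199 (j:value) for j=0..14: 0:1, 1:34, 2:161, 3:101, 4:51, 5:142, 6:52, 7:176, 8:14, 9:78, 10:65, 11:21, 12:117, 13:197, 14:131.
Giant-step multiplier: 34^(-15) ≡ 34^(198-15) = 34^183 ≡ 55 (mod 199).
Giant steps γ_i = 150·55^i mod 199: γ_0=150, γ_1=91, γ_2=30, γ_3=58, γ_4=6, γ_5=131 (in table at j=14).
x = i·n + j = 5·15 + 14 = 89.
Check: 34^89 ≡ 150 (mod 199).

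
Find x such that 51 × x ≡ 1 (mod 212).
79

gcd(51, 212) = 1, so the inverse exists.
Extended Euclidean algorithm on (212, 51):
212 = 4 × 51 + 8  ⟹  8 = (1)·212 + (-4)·51
51 = 6 × 8 + 3  ⟹  3 = (-6)·212 + (25)·51
8 = 2 × 3 + 2  ⟹  2 = (13)·212 + (-54)·51
3 = 1 × 2 + 1  ⟹  1 = (-19)·212 + (79)·51
So (79)·51 ≡ 1 (mod 212), i.e. 51^(-1) ≡ 79 (mod 212).
Check: 51 × 79 = 4029 ≡ 1 (mod 212)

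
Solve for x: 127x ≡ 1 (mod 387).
64

gcd(127, 387) = 1, so the inverse exists.
Extended Euclidean algorithm on (387, 127):
387 = 3 × 127 + 6  ⟹  6 = (1)·387 + (-3)·127
127 = 21 × 6 + 1  ⟹  1 = (-21)·387 + (64)·127
So (64)·127 ≡ 1 (mod 387), i.e. 127^(-1) ≡ 64 (mod 387).
Check: 127 × 64 = 8128 ≡ 1 (mod 387)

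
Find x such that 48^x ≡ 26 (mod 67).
2

Baby-step giant-step with step n = ⌈√67⌉ = 9.
Baby steps 48^j mod 67 (j:value) for j=0..8: 0:1, 1:48, 2:26, 3:42, 4:6, 5:20, 6:22, 7:51, 8:36.
h = 26 is already in the table at j=2, so x = 2.
Check: 48^2 ≡ 26 (mod 67).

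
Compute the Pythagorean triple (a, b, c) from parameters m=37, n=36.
(73, 2664, 2665)

Euclid's formula: a = m² - n², b = 2mn, c = m² + n²
m = 37, n = 36
a = 37² - 36² = 1369 - 1296 = 73
b = 2 × 37 × 36 = 2664
c = 37² + 36² = 1369 + 1296 = 2665
Verification: 73² + 2664² = 5329 + 7096896 = 7102225 = 2665² ✓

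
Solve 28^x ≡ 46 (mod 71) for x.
7

Baby-step giant-step with step n = ⌈√71⌉ = 9.
Baby steps 28^j mod 71 (j:value) for j=0..8: 0:1, 1:28, 2:3, 3:13, 4:9, 5:39, 6:27, 7:46, 8:10.
h = 46 is already in the table at j=7, so x = 7.
Check: 28^7 ≡ 46 (mod 71).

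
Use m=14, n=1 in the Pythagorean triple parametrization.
(195, 28, 197)

Euclid's formula: a = m² - n², b = 2mn, c = m² + n²
m = 14, n = 1
a = 14² - 1² = 196 - 1 = 195
b = 2 × 14 × 1 = 28
c = 14² + 1² = 196 + 1 = 197
Verification: 195² + 28² = 38025 + 784 = 38809 = 197² ✓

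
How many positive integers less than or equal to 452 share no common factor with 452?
224

452 = 2^2 × 113
φ(n) = n × ∏(1 - 1/p) for each prime p dividing n
φ(452) = 452 × (1 - 1/2) × (1 - 1/113) = 224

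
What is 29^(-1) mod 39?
35

gcd(29, 39) = 1, so the inverse exists.
Extended Euclidean algorithm on (39, 29):
39 = 1 × 29 + 10  ⟹  10 = (1)·39 + (-1)·29
29 = 2 × 10 + 9  ⟹  9 = (-2)·39 + (3)·29
10 = 1 × 9 + 1  ⟹  1 = (3)·39 + (-4)·29
So (-4)·29 ≡ 1 (mod 39), i.e. 29^(-1) ≡ -4 ≡ 35 (mod 39).
Check: 29 × 35 = 1015 ≡ 1 (mod 39)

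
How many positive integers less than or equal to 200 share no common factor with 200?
80

200 = 2^3 × 5^2
φ(n) = n × ∏(1 - 1/p) for each prime p dividing n
φ(200) = 200 × (1 - 1/2) × (1 - 1/5) = 80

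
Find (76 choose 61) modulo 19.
0

Using Lucas' theorem:
Write n=76 and k=61 in base 19:
n in base 19: [4, 0]
k in base 19: [3, 4]
C(76,61) mod 19 = ∏ C(n_i, k_i) mod 19
Digit binomials (mod 19): C(4,3) = 4; C(0,4) = 0 (k_i > n_i)
Product: 4 × 0 = 0 ≡ 0 (mod 19)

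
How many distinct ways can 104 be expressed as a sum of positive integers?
304801365

p(n) counts ways to write n as a sum of positive integers (order ignored).
Euler's pentagonal recurrence: p(k) = p(k-1) + p(k-2) - p(k-5) - p(k-7) + p(k-12) + p(k-15) - ... (offsets j(3j∓1)/2, signs ++--, p(0)=1, p(<0)=0).
DP table for k = 0..103: p(0)=1, p(1)=1, p(2)=2, p(3)=3, p(4)=5, p(5)=7, p(6)=11, p(7)=15, p(8)=22, p(9)=30, p(10)=42, p(11)=56, p(12)=77, p(13)=101, p(14)=135, p(15)=176, p(16)=231, p(17)=297, p(18)=385, p(19)=490, p(20)=627, p(21)=792, p(22)=1002, p(23)=1255, p(24)=1575, p(25)=1958, p(26)=2436, p(27)=3010, p(28)=3718, p(29)=4565, p(30)=5604, p(31)=6842, p(32)=8349, p(33)=10143, p(34)=12310, p(35)=14883, p(36)=17977, p(37)=21637, p(38)=26015, p(39)=31185, p(40)=37338, p(41)=44583, p(42)=53174, p(43)=63261, p(44)=75175, p(45)=89134, p(46)=105558, p(47)=124754, p(48)=147273, p(49)=173525, p(50)=204226, p(51)=239943, p(52)=281589, p(53)=329931, p(54)=386155, p(55)=451276, p(56)=526823, p(57)=614154, p(58)=715220, p(59)=831820, p(60)=966467, p(61)=1121505, p(62)=1300156, p(63)=1505499, p(64)=1741630, p(65)=2012558, p(66)=2323520, p(67)=2679689, p(68)=3087735, p(69)=3554345, p(70)=4087968, p(71)=4697205, p(72)=5392783, p(73)=6185689, p(74)=7089500, p(75)=8118264, p(76)=9289091, p(77)=10619863, p(78)=12132164, p(79)=13848650, p(80)=15796476, p(81)=18004327, p(82)=20506255, p(83)=23338469, p(84)=26543660, p(85)=30167357, p(86)=34262962, p(87)=38887673, p(88)=44108109, p(89)=49995925, p(90)=56634173, p(91)=64112359, p(92)=72533807, p(93)=82010177, p(94)=92669720, p(95)=104651419, p(96)=118114304, p(97)=133230930, p(98)=150198136, p(99)=169229875, p(100)=190569292, p(101)=214481126, p(102)=241265379, p(103)=271248950.
Final step: p(104) = p(103) + p(102) - p(99) - p(97) + p(92) + p(89) - p(82) - p(78) + p(69) + p(64) - p(53) - p(47) + p(34) + p(27) - p(12) - p(4)
= 271248950 + 241265379 - 169229875 - 133230930 + 72533807 + 49995925 - 20506255 - 12132164 + 3554345 + 1741630 - 329931 - 124754 + 12310 + 3010 - 77 - 5
= 304801365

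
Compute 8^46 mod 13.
12

Repeated squaring. Binary of 46 = 101110.
8^1 ≡ 8 (mod 13); 8^2 ≡ 12 (mod 13); 8^4 ≡ 1 (mod 13); 8^8 ≡ 1 (mod 13); 8^16 ≡ 1 (mod 13); 8^32 ≡ 1 (mod 13)
8^46 = 8^2 × 8^4 × 8^8 × 8^32 ≡ 12 (mod 13)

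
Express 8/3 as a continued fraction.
[2; 1, 2]

Euclidean algorithm steps:
8 = 2 × 3 + 2
3 = 1 × 2 + 1
2 = 2 × 1 + 0
Continued fraction: [2; 1, 2]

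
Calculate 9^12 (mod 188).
97

Repeated squaring. Binary of 12 = 1100.
9^1 ≡ 9 (mod 188); 9^2 ≡ 81 (mod 188); 9^4 ≡ 169 (mod 188); 9^8 ≡ 173 (mod 188)
9^12 = 9^4 × 9^8 ≡ 97 (mod 188)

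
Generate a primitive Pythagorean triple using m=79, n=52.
(3537, 8216, 8945)

Euclid's formula: a = m² - n², b = 2mn, c = m² + n²
m = 79, n = 52
a = 79² - 52² = 6241 - 2704 = 3537
b = 2 × 79 × 52 = 8216
c = 79² + 52² = 6241 + 2704 = 8945
Verification: 3537² + 8216² = 12510369 + 67502656 = 80013025 = 8945² ✓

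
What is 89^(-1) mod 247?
136

gcd(89, 247) = 1, so the inverse exists.
Extended Euclidean algorithm on (247, 89):
247 = 2 × 89 + 69  ⟹  69 = (1)·247 + (-2)·89
89 = 1 × 69 + 20  ⟹  20 = (-1)·247 + (3)·89
69 = 3 × 20 + 9  ⟹  9 = (4)·247 + (-11)·89
20 = 2 × 9 + 2  ⟹  2 = (-9)·247 + (25)·89
9 = 4 × 2 + 1  ⟹  1 = (40)·247 + (-111)·89
So (-111)·89 ≡ 1 (mod 247), i.e. 89^(-1) ≡ -111 ≡ 136 (mod 247).
Check: 89 × 136 = 12104 ≡ 1 (mod 247)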